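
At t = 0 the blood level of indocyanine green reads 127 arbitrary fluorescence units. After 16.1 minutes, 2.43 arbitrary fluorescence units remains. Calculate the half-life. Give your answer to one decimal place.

A/A₀ = 2.43/127 ≈ 0.019134.
n = log₂(52.263) ≈ 5.7077 half-lives elapsed in 16.1 minutes.
t½ = 16.1/5.7077 ≈ 2.8207 minutes.

2.8 minutes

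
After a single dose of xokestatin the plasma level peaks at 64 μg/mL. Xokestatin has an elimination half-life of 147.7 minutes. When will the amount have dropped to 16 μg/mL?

295.4 minutes

16/64 = 1/4, so 2 half-lives have elapsed.
t = 2 × 147.7 = 295.4 minutes.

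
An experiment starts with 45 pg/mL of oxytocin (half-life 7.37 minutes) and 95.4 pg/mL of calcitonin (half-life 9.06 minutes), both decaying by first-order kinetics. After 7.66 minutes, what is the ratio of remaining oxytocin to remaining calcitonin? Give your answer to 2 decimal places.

0.41

oxytocin: 45 × (1/2)^(7.66/7.37) = 45 × (1/2)^1.0393 ≈ 21.895 pg/mL.
calcitonin: 95.4 × (1/2)^(7.66/9.06) = 95.4 × (1/2)^0.84547 ≈ 53.093 pg/mL.
Ratio ≈ 21.895 / 53.093 ≈ 0.41238.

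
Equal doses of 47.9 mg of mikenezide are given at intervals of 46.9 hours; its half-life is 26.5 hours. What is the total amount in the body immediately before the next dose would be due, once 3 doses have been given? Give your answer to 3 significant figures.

19.4 mg

The 3 doses were given 140.7, 93.8, 46.9 hours ago.
Total = 47.9·(1/2)^(140.7/26.5) + 47.9·(1/2)^(93.8/26.5) + 47.9·(1/2)^(46.9/26.5)
      = 1.2079 + 4.1191 + 14.047 ≈ 19.374 mg.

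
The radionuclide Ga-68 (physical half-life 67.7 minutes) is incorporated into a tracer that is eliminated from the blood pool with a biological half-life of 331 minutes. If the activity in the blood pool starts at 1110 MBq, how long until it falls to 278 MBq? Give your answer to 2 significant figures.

1/t_eff = 1/t_phys + 1/t_biol = 1/67.7 + 1/331 = 0.017792 per minute.
t_eff = 67.7 × 331 / (67.7 + 331) ≈ 56.204 minutes.
n = log₂(1110/278) ≈ 1.9974; t = 1.9974 × 56.204 ≈ 112.26 minutes.

110 minutes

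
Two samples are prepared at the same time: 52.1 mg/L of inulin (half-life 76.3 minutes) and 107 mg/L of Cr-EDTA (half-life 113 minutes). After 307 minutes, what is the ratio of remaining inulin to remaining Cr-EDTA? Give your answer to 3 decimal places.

0.197

inulin: 52.1 × (1/2)^(307/76.3) = 52.1 × (1/2)^4.0236 ≈ 3.2034 mg/L.
Cr-EDTA: 107 × (1/2)^(307/113) = 107 × (1/2)^2.7168 ≈ 16.276 mg/L.
Ratio ≈ 3.2034 / 16.276 ≈ 0.19682.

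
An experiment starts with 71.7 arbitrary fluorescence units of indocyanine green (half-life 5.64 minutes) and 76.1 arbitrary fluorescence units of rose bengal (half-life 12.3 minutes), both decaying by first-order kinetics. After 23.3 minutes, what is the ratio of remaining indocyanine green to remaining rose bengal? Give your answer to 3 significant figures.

0.200

indocyanine green: 71.7 × (1/2)^(23.3/5.64) = 71.7 × (1/2)^4.1312 ≈ 4.0917 arbitrary fluorescence units.
rose bengal: 76.1 × (1/2)^(23.3/12.3) = 76.1 × (1/2)^1.8943 ≈ 20.471 arbitrary fluorescence units.
Ratio ≈ 4.0917 / 20.471 ≈ 0.19988.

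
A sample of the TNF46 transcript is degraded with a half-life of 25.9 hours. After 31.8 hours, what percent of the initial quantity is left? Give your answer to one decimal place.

n = 31.8/25.9 ≈ 1.2278 half-lives.
Fraction remaining = (1/2)^1.2278 ≈ 0.42697, i.e. 42.697%.

42.7%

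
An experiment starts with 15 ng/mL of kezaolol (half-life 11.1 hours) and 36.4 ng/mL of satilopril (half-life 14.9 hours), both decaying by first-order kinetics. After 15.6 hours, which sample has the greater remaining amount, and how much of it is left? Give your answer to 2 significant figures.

kezaolol: 15 × (1/2)^1.4054 ≈ 5.6627 ng/mL.
satilopril: 36.4 × (1/2)^1.047 ≈ 17.617 ng/mL.
Satilopril has more remaining, at ≈ 17.617 ng/mL.

satilopril, 18 ng/mL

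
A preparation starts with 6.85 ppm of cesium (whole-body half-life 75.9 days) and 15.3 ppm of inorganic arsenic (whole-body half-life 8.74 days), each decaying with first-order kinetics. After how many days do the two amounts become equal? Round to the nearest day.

Set 6.85·(1/2)^(t/75.9) = 15.3·(1/2)^(t/8.74).
Taking log₂: log₂(6.85/15.3) = t·(1/75.9 − 1/8.74).
log₂(0.44771) = -1.1594; 1/75.9 − 1/8.74 = -0.10124.
t = -1.1594 / -0.10124 ≈ 11.451 days.

11 days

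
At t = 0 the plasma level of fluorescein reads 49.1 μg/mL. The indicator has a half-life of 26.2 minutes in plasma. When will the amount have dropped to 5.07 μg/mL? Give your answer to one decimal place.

Fraction remaining = 5.07/49.1 ≈ 0.10326.
n = log₂(49.1/5.07) = ln(9.6844)/ln 2 ≈ 3.2757 half-lives.
t = n × t½ = 3.2757 × 26.2 ≈ 85.822 minutes.

85.8 minutes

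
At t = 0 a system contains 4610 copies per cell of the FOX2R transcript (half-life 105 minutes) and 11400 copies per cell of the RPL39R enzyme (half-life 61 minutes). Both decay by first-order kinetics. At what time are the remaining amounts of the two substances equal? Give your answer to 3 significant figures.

Set 4610·(1/2)^(t/105) = 11400·(1/2)^(t/61).
Taking log₂: log₂(4610/11400) = t·(1/105 − 1/61).
log₂(0.40439) = -1.3062; 1/105 − 1/61 = -0.0068696.
t = -1.3062 / -0.0068696 ≈ 190.14 minutes.

190 minutes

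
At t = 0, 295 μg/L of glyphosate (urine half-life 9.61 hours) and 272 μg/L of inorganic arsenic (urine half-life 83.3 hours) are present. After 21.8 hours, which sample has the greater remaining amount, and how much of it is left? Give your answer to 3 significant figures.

glyphosate: 295 × (1/2)^2.2685 ≈ 61.227 μg/L.
inorganic arsenic: 272 × (1/2)^0.2617 ≈ 226.88 μg/L.
Inorganic arsenic has more remaining, at ≈ 226.88 μg/L.

inorganic arsenic, 227 μg/L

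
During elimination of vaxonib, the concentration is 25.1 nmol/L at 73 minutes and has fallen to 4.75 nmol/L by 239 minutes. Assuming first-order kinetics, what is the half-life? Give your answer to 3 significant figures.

69.1 minutes

Over Δt = 239 − 73 = 166 minutes, the level fell by a factor of 25.1/4.75 ≈ 5.2842.
n = log₂(5.2842) ≈ 2.4017 half-lives, so t½ = 166/2.4017 ≈ 69.118 minutes.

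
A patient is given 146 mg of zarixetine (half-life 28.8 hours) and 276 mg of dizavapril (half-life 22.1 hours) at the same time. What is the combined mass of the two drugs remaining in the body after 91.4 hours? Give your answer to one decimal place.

zarixetine: 146 × (1/2)^(91.4/28.8) = 146 × (1/2)^3.1736 ≈ 16.181 mg.
dizavapril: 276 × (1/2)^(91.4/22.1) = 276 × (1/2)^4.1357 ≈ 15.701 mg.
Total = 16.181 + 15.701 ≈ 31.882 mg.

31.9 mg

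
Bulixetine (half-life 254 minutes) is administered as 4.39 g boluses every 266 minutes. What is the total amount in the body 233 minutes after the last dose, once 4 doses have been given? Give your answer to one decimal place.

The 4 doses were given 1031, 765, 499, 233 minutes ago.
Total = 4.39·(1/2)^(1031/254) + 4.39·(1/2)^(765/254) + 4.39·(1/2)^(499/254) + 4.39·(1/2)^(233/254)
      = 0.26337 + 0.54428 + 1.1248 + 2.3245 ≈ 4.2569 g.

4.3 g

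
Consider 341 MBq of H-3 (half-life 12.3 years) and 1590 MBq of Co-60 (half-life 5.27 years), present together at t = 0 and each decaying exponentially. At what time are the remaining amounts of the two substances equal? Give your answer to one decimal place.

Set 341·(1/2)^(t/12.3) = 1590·(1/2)^(t/5.27).
Taking log₂: log₂(341/1590) = t·(1/12.3 − 1/5.27).
log₂(0.21447) = -2.2212; 1/12.3 − 1/5.27 = -0.10845.
t = -2.2212 / -0.10845 ≈ 20.481 years.

20.5 years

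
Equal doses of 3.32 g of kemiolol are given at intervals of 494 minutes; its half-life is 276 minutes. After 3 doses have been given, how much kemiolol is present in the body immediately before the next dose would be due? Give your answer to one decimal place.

The 3 doses were given 1482, 988, 494 minutes ago.
Total = 3.32·(1/2)^(1482/276) + 3.32·(1/2)^(988/276) + 3.32·(1/2)^(494/276)
      = 0.080304 + 0.27768 + 0.96015 ≈ 1.3181 g.

1.3 g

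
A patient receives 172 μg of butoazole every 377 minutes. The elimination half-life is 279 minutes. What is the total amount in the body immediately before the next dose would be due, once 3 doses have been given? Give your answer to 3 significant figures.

104 μg

The 3 doses were given 1131, 754, 377 minutes ago.
Total = 172·(1/2)^(1131/279) + 172·(1/2)^(754/279) + 172·(1/2)^(377/279)
      = 10.357 + 26.424 + 67.416 ≈ 104.2 μg.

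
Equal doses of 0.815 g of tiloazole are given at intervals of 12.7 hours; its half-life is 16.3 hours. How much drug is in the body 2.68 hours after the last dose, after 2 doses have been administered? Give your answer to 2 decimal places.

The 2 doses were given 15.38, 2.68 hours ago.
Total = 0.815·(1/2)^(15.38/16.3) + 0.815·(1/2)^(2.68/16.3)
      = 0.42376 + 0.72722 ≈ 1.151 g.

1.15 g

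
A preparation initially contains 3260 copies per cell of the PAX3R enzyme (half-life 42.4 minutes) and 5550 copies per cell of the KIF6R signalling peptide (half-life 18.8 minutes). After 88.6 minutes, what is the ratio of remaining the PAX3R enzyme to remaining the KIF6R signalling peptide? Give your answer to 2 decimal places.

PAX3R enzyme: 3260 × (1/2)^(88.6/42.4) = 3260 × (1/2)^2.0896 ≈ 765.91 copies per cell.
KIF6R signalling peptide: 5550 × (1/2)^(88.6/18.8) = 5550 × (1/2)^4.7128 ≈ 211.65 copies per cell.
Ratio ≈ 765.91 / 211.65 ≈ 3.6188.

3.62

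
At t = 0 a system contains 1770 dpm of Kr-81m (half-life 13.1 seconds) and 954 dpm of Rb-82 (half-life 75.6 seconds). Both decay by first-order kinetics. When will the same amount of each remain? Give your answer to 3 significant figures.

Set 1770·(1/2)^(t/13.1) = 954·(1/2)^(t/75.6).
Taking log₂: log₂(1770/954) = t·(1/13.1 − 1/75.6).
log₂(1.8553) = 0.89169; 1/13.1 − 1/75.6 = 0.063108.
t = 0.89169 / 0.063108 ≈ 14.129 seconds.

14.1 seconds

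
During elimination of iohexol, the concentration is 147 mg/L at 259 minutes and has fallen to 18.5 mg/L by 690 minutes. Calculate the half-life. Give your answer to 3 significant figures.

Over Δt = 690 − 259 = 431 minutes, the level fell by a factor of 147/18.5 ≈ 7.9459.
n = log₂(7.9459) ≈ 2.9902 half-lives, so t½ = 431/2.9902 ≈ 144.14 minutes.

144 minutes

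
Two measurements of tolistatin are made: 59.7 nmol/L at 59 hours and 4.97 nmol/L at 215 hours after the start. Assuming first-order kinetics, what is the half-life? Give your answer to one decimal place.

43.5 hours

Over Δt = 215 − 59 = 156 hours, the level fell by a factor of 59.7/4.97 ≈ 12.012.
n = log₂(12.012) ≈ 3.5864 half-lives, so t½ = 156/3.5864 ≈ 43.497 hours.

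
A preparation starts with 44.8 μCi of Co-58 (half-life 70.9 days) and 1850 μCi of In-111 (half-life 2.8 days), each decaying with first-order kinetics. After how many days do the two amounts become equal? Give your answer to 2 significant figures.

16 days

Set 44.8·(1/2)^(t/70.9) = 1850·(1/2)^(t/2.8).
Taking log₂: log₂(44.8/1850) = t·(1/70.9 − 1/2.8).
log₂(0.024216) = -5.3679; 1/70.9 − 1/2.8 = -0.34304.
t = -5.3679 / -0.34304 ≈ 15.648 days.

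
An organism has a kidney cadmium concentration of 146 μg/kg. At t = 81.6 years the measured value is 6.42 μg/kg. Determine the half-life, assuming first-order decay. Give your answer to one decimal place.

A/A₀ = 6.42/146 ≈ 0.043973.
n = log₂(22.741) ≈ 4.5073 half-lives elapsed in 81.6 years.
t½ = 81.6/4.5073 ≈ 18.104 years.

18.1 years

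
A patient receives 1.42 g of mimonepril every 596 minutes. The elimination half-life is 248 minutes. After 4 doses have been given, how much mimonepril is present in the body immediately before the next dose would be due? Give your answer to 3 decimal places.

0.331 g

The 4 doses were given 2384, 1788, 1192, 596 minutes ago.
Total = 1.42·(1/2)^(2384/248) + 1.42·(1/2)^(1788/248) + 1.42·(1/2)^(1192/248) + 1.42·(1/2)^(596/248)
      = 0.0018135 + 0.0095931 + 0.050746 + 0.26844 ≈ 0.33059 g.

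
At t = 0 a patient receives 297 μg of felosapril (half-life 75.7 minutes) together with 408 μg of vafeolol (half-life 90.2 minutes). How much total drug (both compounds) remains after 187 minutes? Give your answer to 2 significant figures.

150 μg

felosapril: 297 × (1/2)^(187/75.7) = 297 × (1/2)^2.4703 ≈ 53.596 μg.
vafeolol: 408 × (1/2)^(187/90.2) = 408 × (1/2)^2.0732 ≈ 96.956 μg.
Total = 53.596 + 96.956 ≈ 150.55 μg.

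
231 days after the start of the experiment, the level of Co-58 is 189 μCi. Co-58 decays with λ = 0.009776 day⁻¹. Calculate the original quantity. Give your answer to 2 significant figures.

t½ = ln 2 / λ = 0.69315 / 0.009776 ≈ 70.903 days.
Number of half-lives elapsed: n = 231/70.903 ≈ 3.258.
A₀ = A × 2^n = 189 × 2^3.258 = 189 × 9.5664 ≈ 1808 μCi.

1800 μCi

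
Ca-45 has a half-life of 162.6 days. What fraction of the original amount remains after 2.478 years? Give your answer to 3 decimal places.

0.021

2.478 years = 904.47 days.
n = 904.47/162.6 ≈ 5.5625 half-lives.
Fraction remaining = (1/2)^5.5625 ≈ 0.02116.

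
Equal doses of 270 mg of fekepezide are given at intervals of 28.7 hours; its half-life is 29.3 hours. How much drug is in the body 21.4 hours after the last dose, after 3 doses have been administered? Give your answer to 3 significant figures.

287 mg

The 3 doses were given 78.8, 50.1, 21.4 hours ago.
Total = 270·(1/2)^(78.8/29.3) + 270·(1/2)^(50.1/29.3) + 270·(1/2)^(21.4/29.3)
      = 41.857 + 82.534 + 162.74 ≈ 287.13 mg.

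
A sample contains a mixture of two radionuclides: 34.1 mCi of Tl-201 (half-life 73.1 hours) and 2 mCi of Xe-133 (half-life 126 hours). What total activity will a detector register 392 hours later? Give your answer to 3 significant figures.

1.06 mCi

Tl-201: 34.1 × (1/2)^(392/73.1) = 34.1 × (1/2)^5.3625 ≈ 0.82885 mCi.
Xe-133: 2 × (1/2)^(392/126) = 2 × (1/2)^3.1111 ≈ 0.23147 mCi.
Total = 0.82885 + 0.23147 ≈ 1.0603 mCi.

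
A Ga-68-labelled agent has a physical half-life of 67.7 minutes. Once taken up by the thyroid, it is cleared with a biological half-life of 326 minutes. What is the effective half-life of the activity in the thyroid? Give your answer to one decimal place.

56.1 minutes

1/t_eff = 1/t_phys + 1/t_biol = 1/67.7 + 1/326 = 0.017839 per minute.
t_eff = 67.7 × 326 / (67.7 + 326) ≈ 56.058 minutes.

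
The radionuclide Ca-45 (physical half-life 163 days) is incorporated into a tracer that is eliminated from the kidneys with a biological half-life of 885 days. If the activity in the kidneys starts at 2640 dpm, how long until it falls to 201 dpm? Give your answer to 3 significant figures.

511 days

1/t_eff = 1/t_phys + 1/t_biol = 1/163 + 1/885 = 0.0072649 per day.
t_eff = 163 × 885 / (163 + 885) ≈ 137.65 days.
n = log₂(2640/201) ≈ 3.7153; t = 3.7153 × 137.65 ≈ 511.4 days.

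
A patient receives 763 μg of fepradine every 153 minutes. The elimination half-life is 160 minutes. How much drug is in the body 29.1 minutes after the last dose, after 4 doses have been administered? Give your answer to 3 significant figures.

1290 μg

The 4 doses were given 488.1, 335.1, 182.1, 29.1 minutes ago.
Total = 763·(1/2)^(488.1/160) + 763·(1/2)^(335.1/160) + 763·(1/2)^(182.1/160) + 763·(1/2)^(29.1/160)
      = 92.086 + 178.67 + 346.67 + 672.63 ≈ 1290.1 μg.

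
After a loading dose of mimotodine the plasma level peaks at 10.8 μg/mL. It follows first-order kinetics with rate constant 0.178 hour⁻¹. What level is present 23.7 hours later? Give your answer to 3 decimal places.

t½ = ln 2 / k = 0.69315 / 0.178 ≈ 3.8941 hours.
Number of half-lives: n = 23.7/3.8941 ≈ 6.0862.
Remaining = 10.8 × (1/2)^6.0862 = 10.8 × 0.014719 ≈ 0.15897 μg/mL.

0.159 μg/mL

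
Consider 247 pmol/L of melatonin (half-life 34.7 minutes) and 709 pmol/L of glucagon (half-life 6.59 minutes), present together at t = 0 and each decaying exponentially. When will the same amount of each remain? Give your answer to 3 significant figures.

Set 247·(1/2)^(t/34.7) = 709·(1/2)^(t/6.59).
Taking log₂: log₂(247/709) = t·(1/34.7 − 1/6.59).
log₂(0.34838) = -1.5213; 1/34.7 − 1/6.59 = -0.12293.
t = -1.5213 / -0.12293 ≈ 12.375 minutes.

12.4 minutes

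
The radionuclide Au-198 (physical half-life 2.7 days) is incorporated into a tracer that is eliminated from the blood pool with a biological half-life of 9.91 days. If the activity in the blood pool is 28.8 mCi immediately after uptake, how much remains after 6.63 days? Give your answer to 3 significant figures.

1/t_eff = 1/t_phys + 1/t_biol = 1/2.7 + 1/9.91 = 0.47128 per day.
t_eff = 2.7 × 9.91 / (2.7 + 9.91) ≈ 2.1219 days.
Remaining = 28.8 × (1/2)^(6.63/2.1219) = 28.8 × (1/2)^3.1246 ≈ 3.3022 mCi.

3.30 mCi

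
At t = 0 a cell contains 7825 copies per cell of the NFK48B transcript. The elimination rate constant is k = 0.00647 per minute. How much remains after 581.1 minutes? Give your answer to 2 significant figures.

t½ = ln 2 / k = 0.69315 / 0.00647 ≈ 107.13 minutes.
Number of half-lives: n = 581.1/107.13 ≈ 5.4241.
Remaining = 7825 × (1/2)^5.4241 = 7825 × 0.02329 ≈ 182.25 copies per cell.

180 copies per cell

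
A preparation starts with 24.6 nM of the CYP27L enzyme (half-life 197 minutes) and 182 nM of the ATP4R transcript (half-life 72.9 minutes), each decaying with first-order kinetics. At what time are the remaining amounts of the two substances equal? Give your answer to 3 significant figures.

Set 24.6·(1/2)^(t/197) = 182·(1/2)^(t/72.9).
Taking log₂: log₂(24.6/182) = t·(1/197 − 1/72.9).
log₂(0.13516) = -2.8872; 1/197 − 1/72.9 = -0.0086413.
t = -2.8872 / -0.0086413 ≈ 334.12 minutes.

334 minutes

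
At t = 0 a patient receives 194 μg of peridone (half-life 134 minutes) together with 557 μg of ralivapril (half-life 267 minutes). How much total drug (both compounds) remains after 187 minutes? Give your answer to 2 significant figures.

peridone: 194 × (1/2)^(187/134) = 194 × (1/2)^1.3955 ≈ 73.741 μg.
ralivapril: 557 × (1/2)^(187/267) = 557 × (1/2)^0.70037 ≈ 342.78 μg.
Total = 73.741 + 342.78 ≈ 416.53 μg.

420 μg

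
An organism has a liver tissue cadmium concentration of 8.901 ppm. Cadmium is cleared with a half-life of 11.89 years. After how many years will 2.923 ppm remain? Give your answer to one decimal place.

19.1 years

Fraction remaining = 2.923/8.901 ≈ 0.32839.
n = log₂(8.901/2.923) = ln(3.0452)/ln 2 ≈ 1.6065 half-lives.
t = n × t½ = 1.6065 × 11.89 ≈ 19.101 years.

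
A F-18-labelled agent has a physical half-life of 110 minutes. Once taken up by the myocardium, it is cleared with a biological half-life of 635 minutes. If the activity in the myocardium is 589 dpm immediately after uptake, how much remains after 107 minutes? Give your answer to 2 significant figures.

1/t_eff = 1/t_phys + 1/t_biol = 1/110 + 1/635 = 0.010666 per minute.
t_eff = 110 × 635 / (110 + 635) ≈ 93.758 minutes.
Remaining = 589 × (1/2)^(107/93.758) = 589 × (1/2)^1.1412 ≈ 267.04 dpm.

270 dpm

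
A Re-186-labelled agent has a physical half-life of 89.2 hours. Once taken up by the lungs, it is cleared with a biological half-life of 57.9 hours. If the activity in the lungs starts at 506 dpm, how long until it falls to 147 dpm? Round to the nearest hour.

1/t_eff = 1/t_phys + 1/t_biol = 1/89.2 + 1/57.9 = 0.028482 per hour.
t_eff = 89.2 × 57.9 / (89.2 + 57.9) ≈ 35.11 hours.
n = log₂(506/147) ≈ 1.7833; t = 1.7833 × 35.11 ≈ 62.612 hours.

63 hours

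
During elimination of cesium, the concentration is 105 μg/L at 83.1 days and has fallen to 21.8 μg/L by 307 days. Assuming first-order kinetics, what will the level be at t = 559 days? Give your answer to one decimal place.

Over Δt = 307 − 83.1 = 223.9 days, the level fell by a factor of 105/21.8 ≈ 4.8165.
n = log₂(4.8165) ≈ 2.268 half-lives, so t½ = 223.9/2.268 ≈ 98.722 days.
From t = 307 to t = 559: 21.8 × (1/2)^((559−307)/98.722) ≈ 3.7157 μg/L.

3.7 μg/L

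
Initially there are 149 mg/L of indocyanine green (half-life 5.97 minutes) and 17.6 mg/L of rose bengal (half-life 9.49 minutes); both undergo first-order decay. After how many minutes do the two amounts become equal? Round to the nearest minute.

50 minutes

Set 149·(1/2)^(t/5.97) = 17.6·(1/2)^(t/9.49).
Taking log₂: log₂(149/17.6) = t·(1/5.97 − 1/9.49).
log₂(8.4659) = 3.0817; 1/5.97 − 1/9.49 = 0.06213.
t = 3.0817 / 0.06213 ≈ 49.6 minutes.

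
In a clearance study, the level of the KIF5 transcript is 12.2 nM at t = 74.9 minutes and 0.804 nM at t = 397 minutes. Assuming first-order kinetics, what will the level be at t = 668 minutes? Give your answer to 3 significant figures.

Over Δt = 397 − 74.9 = 322.1 minutes, the level fell by a factor of 12.2/0.804 ≈ 15.174.
n = log₂(15.174) ≈ 3.9235 half-lives, so t½ = 322.1/3.9235 ≈ 82.094 minutes.
From t = 397 to t = 668: 0.804 × (1/2)^((668−397)/82.094) ≈ 0.08157 nM.

0.0816 nM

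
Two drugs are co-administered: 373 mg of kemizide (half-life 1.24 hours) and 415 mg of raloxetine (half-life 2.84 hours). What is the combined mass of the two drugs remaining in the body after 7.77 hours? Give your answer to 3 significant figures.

67.1 mg

kemizide: 373 × (1/2)^(7.77/1.24) = 373 × (1/2)^6.2661 ≈ 4.8464 mg.
raloxetine: 415 × (1/2)^(7.77/2.84) = 415 × (1/2)^2.7359 ≈ 62.295 mg.
Total = 4.8464 + 62.295 ≈ 67.142 mg.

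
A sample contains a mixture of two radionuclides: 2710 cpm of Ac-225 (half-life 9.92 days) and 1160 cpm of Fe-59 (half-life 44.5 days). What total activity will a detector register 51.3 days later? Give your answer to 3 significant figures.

597 cpm

Ac-225: 2710 × (1/2)^(51.3/9.92) = 2710 × (1/2)^5.1714 ≈ 75.202 cpm.
Fe-59: 1160 × (1/2)^(51.3/44.5) = 1160 × (1/2)^1.1528 ≈ 521.71 cpm.
Total = 75.202 + 521.71 ≈ 596.91 cpm.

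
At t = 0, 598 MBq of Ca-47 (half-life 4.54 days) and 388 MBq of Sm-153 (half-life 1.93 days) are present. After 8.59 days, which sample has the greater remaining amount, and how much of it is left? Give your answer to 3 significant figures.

Ca-47: 598 × (1/2)^1.8921 ≈ 161.11 MBq.
Sm-153: 388 × (1/2)^4.4508 ≈ 17.742 MBq.
Ca-47 has more remaining, at ≈ 161.11 MBq.

Ca-47, 161 MBq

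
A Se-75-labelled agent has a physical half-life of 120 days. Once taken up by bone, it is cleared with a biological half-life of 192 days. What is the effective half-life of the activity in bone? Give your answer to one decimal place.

73.8 days

1/t_eff = 1/t_phys + 1/t_biol = 1/120 + 1/192 = 0.013542 per day.
t_eff = 120 × 192 / (120 + 192) ≈ 73.846 days.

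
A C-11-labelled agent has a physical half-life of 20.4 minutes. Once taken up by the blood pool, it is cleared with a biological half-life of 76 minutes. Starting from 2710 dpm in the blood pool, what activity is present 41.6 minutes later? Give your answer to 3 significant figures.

451 dpm

1/t_eff = 1/t_phys + 1/t_biol = 1/20.4 + 1/76 = 0.062178 per minute.
t_eff = 20.4 × 76 / (20.4 + 76) ≈ 16.083 minutes.
Remaining = 2710 × (1/2)^(41.6/16.083) = 2710 × (1/2)^2.5866 ≈ 451.16 dpm.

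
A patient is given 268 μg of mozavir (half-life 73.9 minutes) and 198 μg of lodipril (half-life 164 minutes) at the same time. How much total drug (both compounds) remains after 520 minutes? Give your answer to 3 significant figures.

mozavir: 268 × (1/2)^(520/73.9) = 268 × (1/2)^7.0365 ≈ 2.0414 μg.
lodipril: 198 × (1/2)^(520/164) = 198 × (1/2)^3.1707 ≈ 21.988 μg.
Total = 2.0414 + 21.988 ≈ 24.029 μg.

24.0 μg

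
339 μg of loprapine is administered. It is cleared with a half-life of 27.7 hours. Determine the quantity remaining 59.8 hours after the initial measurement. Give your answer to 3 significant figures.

Number of half-lives: n = 59.8/27.7 ≈ 2.1588.
Remaining = 339 × (1/2)^2.1588 = 339 × 0.22394 ≈ 75.914 μg.

75.9 μg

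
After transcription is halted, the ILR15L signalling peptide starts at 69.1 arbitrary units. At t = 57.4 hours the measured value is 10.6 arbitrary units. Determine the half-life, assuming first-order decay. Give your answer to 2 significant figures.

21 hours

A/A₀ = 10.6/69.1 ≈ 0.1534.
n = log₂(6.5189) ≈ 2.7046 half-lives elapsed in 57.4 hours.
t½ = 57.4/2.7046 ≈ 21.223 hours.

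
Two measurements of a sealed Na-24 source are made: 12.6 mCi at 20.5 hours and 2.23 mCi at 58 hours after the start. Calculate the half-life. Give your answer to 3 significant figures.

15.0 hours

Over Δt = 58 − 20.5 = 37.5 hours, the level fell by a factor of 12.6/2.23 ≈ 5.6502.
n = log₂(5.6502) ≈ 2.4983 half-lives, so t½ = 37.5/2.4983 ≈ 15.01 hours.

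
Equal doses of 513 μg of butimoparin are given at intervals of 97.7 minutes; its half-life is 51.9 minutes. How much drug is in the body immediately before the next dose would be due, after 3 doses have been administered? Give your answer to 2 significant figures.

190 μg

The 3 doses were given 293.1, 195.4, 97.7 minutes ago.
Total = 513·(1/2)^(293.1/51.9) + 513·(1/2)^(195.4/51.9) + 513·(1/2)^(97.7/51.9)
      = 10.235 + 37.736 + 139.14 ≈ 187.11 μg.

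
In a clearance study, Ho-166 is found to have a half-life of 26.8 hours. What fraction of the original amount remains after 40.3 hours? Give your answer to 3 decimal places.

0.353

n = 40.3/26.8 ≈ 1.5037 half-lives.
Fraction remaining = (1/2)^1.5037 ≈ 0.35264.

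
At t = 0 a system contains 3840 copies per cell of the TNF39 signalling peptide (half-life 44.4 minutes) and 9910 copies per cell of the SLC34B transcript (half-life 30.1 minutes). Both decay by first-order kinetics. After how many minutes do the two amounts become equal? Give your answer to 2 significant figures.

130 minutes

Set 3840·(1/2)^(t/44.4) = 9910·(1/2)^(t/30.1).
Taking log₂: log₂(3840/9910) = t·(1/44.4 − 1/30.1).
log₂(0.38749) = -1.3678; 1/44.4 − 1/30.1 = -0.0107.
t = -1.3678 / -0.0107 ≈ 127.83 minutes.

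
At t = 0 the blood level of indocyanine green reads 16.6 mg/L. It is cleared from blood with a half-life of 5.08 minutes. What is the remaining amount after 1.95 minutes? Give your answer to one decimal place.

Number of half-lives: n = 1.95/5.08 ≈ 0.38386.
Remaining = 16.6 × (1/2)^0.38386 = 16.6 × 0.76639 ≈ 12.722 mg/L.

12.7 mg/L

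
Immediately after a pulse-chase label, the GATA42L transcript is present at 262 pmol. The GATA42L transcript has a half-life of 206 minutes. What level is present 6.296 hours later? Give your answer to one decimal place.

73.5 pmol

Convert the elapsed time: 6.296 hours = 377.76 minutes.
Number of half-lives: n = 377.76/206 ≈ 1.8338.
Remaining = 262 × (1/2)^1.8338 = 262 × 0.28053 ≈ 73.498 pmol.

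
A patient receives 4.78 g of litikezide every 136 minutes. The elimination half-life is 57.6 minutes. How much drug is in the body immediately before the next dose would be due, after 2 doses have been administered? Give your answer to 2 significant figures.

1.1 g

The 2 doses were given 272, 136 minutes ago.
Total = 4.78·(1/2)^(272/57.6) + 4.78·(1/2)^(136/57.6)
      = 0.18109 + 0.93038 ≈ 1.1115 g.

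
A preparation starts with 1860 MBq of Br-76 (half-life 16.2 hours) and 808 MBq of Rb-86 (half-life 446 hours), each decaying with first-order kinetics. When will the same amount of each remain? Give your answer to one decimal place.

Set 1860·(1/2)^(t/16.2) = 808·(1/2)^(t/446).
Taking log₂: log₂(1860/808) = t·(1/16.2 − 1/446).
log₂(2.302) = 1.2029; 1/16.2 − 1/446 = 0.059486.
t = 1.2029 / 0.059486 ≈ 20.221 hours.

20.2 hours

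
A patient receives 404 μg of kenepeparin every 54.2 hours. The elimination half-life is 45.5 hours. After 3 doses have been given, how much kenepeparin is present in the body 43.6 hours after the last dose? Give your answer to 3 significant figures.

339 μg

The 3 doses were given 152, 97.8, 43.6 hours ago.
Total = 404·(1/2)^(152/45.5) + 404·(1/2)^(97.8/45.5) + 404·(1/2)^(43.6/45.5)
      = 39.879 + 91.061 + 207.93 ≈ 338.87 μg.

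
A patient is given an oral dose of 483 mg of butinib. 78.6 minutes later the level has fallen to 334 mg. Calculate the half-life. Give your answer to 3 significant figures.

A/A₀ = 334/483 ≈ 0.69151.
n = log₂(1.4461) ≈ 0.53218 half-lives elapsed in 78.6 minutes.
t½ = 78.6/0.53218 ≈ 147.7 minutes.

148 minutes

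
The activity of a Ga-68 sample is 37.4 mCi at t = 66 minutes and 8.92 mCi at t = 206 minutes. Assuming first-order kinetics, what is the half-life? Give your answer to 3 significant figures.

Over Δt = 206 − 66 = 140 minutes, the level fell by a factor of 37.4/8.92 ≈ 4.1928.
n = log₂(4.1928) ≈ 2.0679 half-lives, so t½ = 140/2.0679 ≈ 67.701 minutes.

67.7 minutes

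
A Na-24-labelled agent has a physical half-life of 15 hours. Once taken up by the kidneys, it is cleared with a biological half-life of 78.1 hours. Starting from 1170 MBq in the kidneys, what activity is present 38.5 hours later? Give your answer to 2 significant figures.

1/t_eff = 1/t_phys + 1/t_biol = 1/15 + 1/78.1 = 0.079471 per hour.
t_eff = 15 × 78.1 / (15 + 78.1) ≈ 12.583 hours.
Remaining = 1170 × (1/2)^(38.5/12.583) = 1170 × (1/2)^3.0596 ≈ 140.33 MBq.

140 MBq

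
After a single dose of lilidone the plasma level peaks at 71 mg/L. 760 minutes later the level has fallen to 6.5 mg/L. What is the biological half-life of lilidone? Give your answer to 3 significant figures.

A/A₀ = 6.5/71 ≈ 0.091549.
n = log₂(10.923) ≈ 3.4493 half-lives elapsed in 760 minutes.
t½ = 760/3.4493 ≈ 220.33 minutes.

220 minutes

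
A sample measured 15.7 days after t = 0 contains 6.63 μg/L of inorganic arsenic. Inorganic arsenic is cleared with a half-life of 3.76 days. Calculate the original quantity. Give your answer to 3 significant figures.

Number of half-lives elapsed: n = 15.7/3.76 ≈ 4.1755.
A₀ = A × 2^n = 6.63 × 2^4.1755 = 6.63 × 18.07 ≈ 119.8 μg/L.

120 μg/L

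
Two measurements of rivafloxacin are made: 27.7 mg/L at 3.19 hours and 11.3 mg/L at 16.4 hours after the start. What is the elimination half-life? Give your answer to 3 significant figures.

Over Δt = 16.4 − 3.19 = 13.21 hours, the level fell by a factor of 27.7/11.3 ≈ 2.4513.
n = log₂(2.4513) ≈ 1.2936 half-lives, so t½ = 13.21/1.2936 ≈ 10.212 hours.

10.2 hours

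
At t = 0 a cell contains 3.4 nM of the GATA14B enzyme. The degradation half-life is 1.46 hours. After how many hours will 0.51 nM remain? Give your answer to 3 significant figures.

Fraction remaining = 0.51/3.4 ≈ 0.15.
n = log₂(3.4/0.51) = ln(6.6667)/ln 2 ≈ 2.737 half-lives.
t = n × t½ = 2.737 × 1.46 ≈ 3.996 hours.

4.00 hours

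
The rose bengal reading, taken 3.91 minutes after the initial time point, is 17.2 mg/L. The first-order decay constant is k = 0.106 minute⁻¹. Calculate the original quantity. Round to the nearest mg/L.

26 mg/L

t½ = ln 2 / k = 0.69315 / 0.106 ≈ 6.5391 minutes.
Number of half-lives elapsed: n = 3.91/6.5391 ≈ 0.59794.
A₀ = A × 2^n = 17.2 × 2^0.59794 = 17.2 × 1.5136 ≈ 26.033 mg/L.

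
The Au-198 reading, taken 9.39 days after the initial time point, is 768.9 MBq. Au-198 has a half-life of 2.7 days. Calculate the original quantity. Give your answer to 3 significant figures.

Number of half-lives elapsed: n = 9.39/2.7 ≈ 3.4778.
A₀ = A × 2^n = 768.9 × 2^3.4778 = 768.9 × 11.141 ≈ 8566.1 MBq.

8570 MBq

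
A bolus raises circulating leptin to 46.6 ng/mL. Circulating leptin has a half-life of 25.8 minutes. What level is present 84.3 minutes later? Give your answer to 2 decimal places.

Number of half-lives: n = 84.3/25.8 ≈ 3.2674.
Remaining = 46.6 × (1/2)^3.2674 = 46.6 × 0.10385 ≈ 4.8394 ng/mL.

4.84 ng/mL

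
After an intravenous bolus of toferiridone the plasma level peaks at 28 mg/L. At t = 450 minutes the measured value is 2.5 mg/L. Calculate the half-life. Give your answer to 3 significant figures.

A/A₀ = 2.5/28 ≈ 0.089286.
n = log₂(11.2) ≈ 3.4854 half-lives elapsed in 450 minutes.
t½ = 450/3.4854 ≈ 129.11 minutes.

129 minutes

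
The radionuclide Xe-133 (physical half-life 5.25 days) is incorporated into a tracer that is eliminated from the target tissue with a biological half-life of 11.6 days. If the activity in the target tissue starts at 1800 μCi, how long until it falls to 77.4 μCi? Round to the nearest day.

16 days

1/t_eff = 1/t_phys + 1/t_biol = 1/5.25 + 1/11.6 = 0.27668 per day.
t_eff = 5.25 × 11.6 / (5.25 + 11.6) ≈ 3.6142 days.
n = log₂(1800/77.4) ≈ 4.5395; t = 4.5395 × 3.6142 ≈ 16.407 days.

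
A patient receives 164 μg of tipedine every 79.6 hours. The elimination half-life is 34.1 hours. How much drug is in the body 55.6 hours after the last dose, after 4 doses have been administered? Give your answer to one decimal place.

66.0 μg

The 4 doses were given 294.4, 214.8, 135.2, 55.6 hours ago.
Total = 164·(1/2)^(294.4/34.1) + 164·(1/2)^(214.8/34.1) + 164·(1/2)^(135.2/34.1) + 164·(1/2)^(55.6/34.1)
      = 0.41297 + 2.0827 + 10.503 + 52.968 ≈ 65.967 μg.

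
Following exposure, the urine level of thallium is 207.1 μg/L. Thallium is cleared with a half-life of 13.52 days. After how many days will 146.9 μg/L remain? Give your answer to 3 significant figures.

Fraction remaining = 146.9/207.1 ≈ 0.70932.
n = log₂(207.1/146.9) = ln(1.4098)/ln 2 ≈ 0.49549 half-lives.
t = n × t½ = 0.49549 × 13.52 ≈ 6.6991 days.

6.70 days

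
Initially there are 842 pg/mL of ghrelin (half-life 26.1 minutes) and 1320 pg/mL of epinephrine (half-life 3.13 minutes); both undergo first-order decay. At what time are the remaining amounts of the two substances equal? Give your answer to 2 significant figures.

2.3 minutes

Set 842·(1/2)^(t/26.1) = 1320·(1/2)^(t/3.13).
Taking log₂: log₂(842/1320) = t·(1/26.1 − 1/3.13).
log₂(0.63788) = -0.64865; 1/26.1 − 1/3.13 = -0.28117.
t = -0.64865 / -0.28117 ≈ 2.3069 minutes.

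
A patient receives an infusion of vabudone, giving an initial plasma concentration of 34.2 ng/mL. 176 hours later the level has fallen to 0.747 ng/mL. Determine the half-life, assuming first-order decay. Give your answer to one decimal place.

A/A₀ = 0.747/34.2 ≈ 0.021842.
n = log₂(45.783) ≈ 5.5167 half-lives elapsed in 176 hours.
t½ = 176/5.5167 ≈ 31.903 hours.

31.9 hours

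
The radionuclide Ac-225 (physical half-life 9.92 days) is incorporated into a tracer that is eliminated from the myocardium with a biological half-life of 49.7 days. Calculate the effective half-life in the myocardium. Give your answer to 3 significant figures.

1/t_eff = 1/t_phys + 1/t_biol = 1/9.92 + 1/49.7 = 0.12093 per day.
t_eff = 9.92 × 49.7 / (9.92 + 49.7) ≈ 8.2694 days.

8.27 days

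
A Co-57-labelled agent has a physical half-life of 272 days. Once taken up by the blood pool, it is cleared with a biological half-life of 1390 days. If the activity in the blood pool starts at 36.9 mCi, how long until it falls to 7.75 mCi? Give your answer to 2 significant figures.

510 days

1/t_eff = 1/t_phys + 1/t_biol = 1/272 + 1/1390 = 0.0043959 per day.
t_eff = 272 × 1390 / (272 + 1390) ≈ 227.48 days.
n = log₂(36.9/7.75) ≈ 2.2514; t = 2.2514 × 227.48 ≈ 512.15 days.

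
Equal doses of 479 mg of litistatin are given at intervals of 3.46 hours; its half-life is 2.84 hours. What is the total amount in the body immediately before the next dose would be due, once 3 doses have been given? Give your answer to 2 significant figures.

330 mg

The 3 doses were given 10.38, 6.92, 3.46 hours ago.
Total = 479·(1/2)^(10.38/2.84) + 479·(1/2)^(6.92/2.84) + 479·(1/2)^(3.46/2.84)
      = 38.027 + 88.479 + 205.87 ≈ 332.37 mg.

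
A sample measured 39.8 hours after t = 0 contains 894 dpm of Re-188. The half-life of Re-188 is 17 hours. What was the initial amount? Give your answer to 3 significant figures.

Number of half-lives elapsed: n = 39.8/17 ≈ 2.3412.
A₀ = A × 2^n = 894 × 2^2.3412 = 894 × 5.0672 ≈ 4530 dpm.

4530 dpm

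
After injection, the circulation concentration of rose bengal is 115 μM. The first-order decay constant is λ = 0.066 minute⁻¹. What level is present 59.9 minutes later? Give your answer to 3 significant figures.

2.21 μM

t½ = ln 2 / λ = 0.69315 / 0.066 ≈ 10.502 minutes.
Number of half-lives: n = 59.9/10.502 ≈ 5.7036.
Remaining = 115 × (1/2)^5.7036 = 115 × 0.019189 ≈ 2.2068 μM.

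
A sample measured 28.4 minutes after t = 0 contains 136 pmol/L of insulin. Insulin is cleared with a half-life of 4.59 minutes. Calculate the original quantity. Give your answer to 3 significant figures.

9910 pmol/L

Number of half-lives elapsed: n = 28.4/4.59 ≈ 6.1874.
A₀ = A × 2^n = 136 × 2^6.1874 = 136 × 72.876 ≈ 9911.1 pmol/L.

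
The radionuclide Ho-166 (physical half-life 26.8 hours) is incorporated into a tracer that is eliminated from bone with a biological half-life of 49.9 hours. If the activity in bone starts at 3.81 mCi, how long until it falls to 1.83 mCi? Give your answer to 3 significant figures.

1/t_eff = 1/t_phys + 1/t_biol = 1/26.8 + 1/49.9 = 0.057354 per hour.
t_eff = 26.8 × 49.9 / (26.8 + 49.9) ≈ 17.436 hours.
n = log₂(3.81/1.83) ≈ 1.0579; t = 1.0579 × 17.436 ≈ 18.446 hours.

18.4 hours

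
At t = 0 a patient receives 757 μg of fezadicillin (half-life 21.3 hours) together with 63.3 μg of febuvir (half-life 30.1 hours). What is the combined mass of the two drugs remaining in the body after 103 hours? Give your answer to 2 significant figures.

fezadicillin: 757 × (1/2)^(103/21.3) = 757 × (1/2)^4.8357 ≈ 26.51 μg.
febuvir: 63.3 × (1/2)^(103/30.1) = 63.3 × (1/2)^3.4219 ≈ 5.9061 μg.
Total = 26.51 + 5.9061 ≈ 32.416 μg.

32 μg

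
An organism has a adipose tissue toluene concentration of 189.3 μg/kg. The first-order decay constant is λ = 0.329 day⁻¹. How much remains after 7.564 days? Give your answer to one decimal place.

15.7 μg/kg

t½ = ln 2 / λ = 0.69315 / 0.329 ≈ 2.1068 days.
Number of half-lives: n = 7.564/2.1068 ≈ 3.5902.
Remaining = 189.3 × (1/2)^3.5902 = 189.3 × 0.08303 ≈ 15.718 μg/kg.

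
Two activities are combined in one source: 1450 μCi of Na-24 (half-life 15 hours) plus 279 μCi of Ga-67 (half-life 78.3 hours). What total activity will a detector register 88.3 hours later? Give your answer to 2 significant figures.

Na-24: 1450 × (1/2)^(88.3/15) = 1450 × (1/2)^5.8867 ≈ 24.508 μCi.
Ga-67: 279 × (1/2)^(88.3/78.3) = 279 × (1/2)^1.1277 ≈ 127.68 μCi.
Total = 24.508 + 127.68 ≈ 152.19 μCi.

150 μCi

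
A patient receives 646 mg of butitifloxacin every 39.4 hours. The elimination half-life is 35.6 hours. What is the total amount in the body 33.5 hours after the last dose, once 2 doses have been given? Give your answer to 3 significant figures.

The 2 doses were given 72.9, 33.5 hours ago.
Total = 646·(1/2)^(72.9/35.6) + 646·(1/2)^(33.5/35.6)
      = 156.24 + 336.48 ≈ 492.72 mg.

493 mg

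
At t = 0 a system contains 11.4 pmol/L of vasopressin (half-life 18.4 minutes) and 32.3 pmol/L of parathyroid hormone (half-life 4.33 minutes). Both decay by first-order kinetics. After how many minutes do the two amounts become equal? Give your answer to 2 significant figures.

Set 11.4·(1/2)^(t/18.4) = 32.3·(1/2)^(t/4.33).
Taking log₂: log₂(11.4/32.3) = t·(1/18.4 − 1/4.33).
log₂(0.35294) = -1.5025; 1/18.4 − 1/4.33 = -0.1766.
t = -1.5025 / -0.1766 ≈ 8.508 minutes.

8.5 minutes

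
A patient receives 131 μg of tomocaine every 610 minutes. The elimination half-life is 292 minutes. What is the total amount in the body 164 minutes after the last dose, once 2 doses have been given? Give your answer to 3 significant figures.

110 μg

The 2 doses were given 774, 164 minutes ago.
Total = 131·(1/2)^(774/292) + 131·(1/2)^(164/292)
      = 20.861 + 88.756 ≈ 109.62 μg.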